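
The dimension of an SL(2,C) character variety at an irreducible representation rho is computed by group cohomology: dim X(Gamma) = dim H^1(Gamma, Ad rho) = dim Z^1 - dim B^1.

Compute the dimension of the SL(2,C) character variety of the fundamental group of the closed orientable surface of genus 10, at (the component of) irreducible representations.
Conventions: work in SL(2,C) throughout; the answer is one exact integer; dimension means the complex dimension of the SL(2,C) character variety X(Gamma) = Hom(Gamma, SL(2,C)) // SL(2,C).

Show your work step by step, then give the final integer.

The genus-10 surface group: 2g = 20 generators, one relator prod [a_i, b_i].
Unconstrained cocycle data is one sl_2 vector per generator (60 dimensions), cut by the relator condition d_2(z) = 0.
H^2 = coker(d_2) is dual to H^0 = 0 at irreducible rho (Poincare duality), so d_2 is onto: dim Z^1 = 57.
Coboundaries contribute dim B^1 = 3 (injective at irreducible rho).
Hence dim X = 57 - 3 = 54.

54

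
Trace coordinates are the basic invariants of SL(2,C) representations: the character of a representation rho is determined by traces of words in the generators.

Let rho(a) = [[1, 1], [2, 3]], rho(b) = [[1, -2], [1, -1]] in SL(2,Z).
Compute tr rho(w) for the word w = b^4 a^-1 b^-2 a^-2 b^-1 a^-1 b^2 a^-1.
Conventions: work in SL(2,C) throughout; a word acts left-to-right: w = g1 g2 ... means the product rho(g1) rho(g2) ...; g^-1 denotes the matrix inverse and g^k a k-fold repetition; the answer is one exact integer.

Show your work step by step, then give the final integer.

-1045

rho(b) = [[1, -2], [1, -1]]
... * rho(b) = [[1, -2], [1, -1]]  ->  [[-1, 0], [0, -1]]
... * rho(b) = [[1, -2], [1, -1]]  ->  [[-1, 2], [-1, 1]]
... * rho(b) = [[1, -2], [1, -1]]  ->  [[1, 0], [0, 1]]
... * rho(a^-1) = [[3, -1], [-2, 1]]  ->  [[3, -1], [-2, 1]]
... * rho(b^-1) = [[-1, 2], [-1, 1]]  ->  [[-2, 5], [1, -3]]
... * rho(b^-1) = [[-1, 2], [-1, 1]]  ->  [[-3, 1], [2, -1]]
... * rho(a^-1) = [[3, -1], [-2, 1]]  ->  [[-11, 4], [8, -3]]
... * rho(a^-1) = [[3, -1], [-2, 1]]  ->  [[-41, 15], [30, -11]]
... * rho(b^-1) = [[-1, 2], [-1, 1]]  ->  [[26, -67], [-19, 49]]
... * rho(a^-1) = [[3, -1], [-2, 1]]  ->  [[212, -93], [-155, 68]]
... * rho(b) = [[1, -2], [1, -1]]  ->  [[119, -331], [-87, 242]]
... * rho(b) = [[1, -2], [1, -1]]  ->  [[-212, 93], [155, -68]]
... * rho(a^-1) = [[3, -1], [-2, 1]]  ->  [[-822, 305], [601, -223]]
tr = -822 + -223 = -1045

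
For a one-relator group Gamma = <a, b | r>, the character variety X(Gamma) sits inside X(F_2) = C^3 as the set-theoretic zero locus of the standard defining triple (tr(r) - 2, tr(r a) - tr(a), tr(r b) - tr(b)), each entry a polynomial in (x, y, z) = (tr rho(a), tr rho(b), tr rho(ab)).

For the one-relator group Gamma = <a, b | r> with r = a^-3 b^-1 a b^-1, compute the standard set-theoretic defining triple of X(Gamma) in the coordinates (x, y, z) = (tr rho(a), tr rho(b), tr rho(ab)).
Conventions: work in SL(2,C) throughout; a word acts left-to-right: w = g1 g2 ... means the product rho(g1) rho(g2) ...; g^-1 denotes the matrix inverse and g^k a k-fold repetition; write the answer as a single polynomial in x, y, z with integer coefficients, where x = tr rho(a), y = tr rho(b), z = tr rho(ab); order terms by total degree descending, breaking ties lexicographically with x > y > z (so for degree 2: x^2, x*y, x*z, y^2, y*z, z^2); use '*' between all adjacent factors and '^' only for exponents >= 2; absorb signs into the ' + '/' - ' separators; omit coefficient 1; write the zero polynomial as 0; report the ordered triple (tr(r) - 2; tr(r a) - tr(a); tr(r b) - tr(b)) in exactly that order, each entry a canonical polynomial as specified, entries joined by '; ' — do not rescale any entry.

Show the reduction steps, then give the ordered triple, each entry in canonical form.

trace(a^-1) = trace(a) = x
reduce: trace(a^-1 b) = trace(b) * trace(a) - trace(b a)  (eliminate a^-1) = x*y - z
trace(b^-1 a^-1) = trace(a^-1) * trace(b) - trace(a^-1 b)  (eliminate b^-1) = z
reduce: trace(b a b) = trace(b) * trace(a b) - trace(a)  (reduce the b square) = y*z - x
reduce: trace(b a b a) = trace(b a) * trace(b a) - trace(1)  (split on b) = z^2 - 2
so trace(a^-1 b a b) = trace(b a b) * trace(a) - trace(b a b a)  (eliminate a^-1) = x*y*z - x^2 - z^2 + 2
trace(a^-2 b a b) = trace(a^-1 b a b) * trace(a) - trace(a^-1 b a b a)  (eliminate a^-1) = x^2*y*z - x^3 - x*z^2 - y*z + 3*x
trace(a b^-1 a^-2 b) = trace(a^-2 b a) * trace(b) - trace(a^-2 b a b)  (eliminate b^-1) = -x^2*y*z + x^3 + x*y^2 + x*z^2 - 3*x
reduce: trace(b^-1 a b^-1 a^-2) = trace(a b^-1 a^-2) * trace(b) - trace(a b^-1 a^-2 b)  (eliminate b^-1) = x^2*y*z - x^3 - x*y^2 - x*z^2 + y*z + 3*x
so trace(a^-3 b^-1 a b^-1) = trace(b^-1 a b^-1 a^-2) * trace(a) - trace(b^-1 a b^-1 a^-1)  (eliminate a^-1) = x^3*y*z - x^4 - x^2*y^2 - x^2*z^2 + 4*x^2 + z^2 - 2
so trace(a^-2 b^-1) = trace(a^-1 b^-1) * trace(a) - trace(a^-1 b^-1 a) = x*z - y
assemble the triple (trace(r) - 2; trace(r a) - x; trace(r b) - y)

x^3*y*z - x^4 - x^2*y^2 - x^2*z^2 + 4*x^2 + z^2 - 4; x^2*y*z - x^3 - x*y^2 - x*z^2 + y*z + 2*x; x*z - 2*y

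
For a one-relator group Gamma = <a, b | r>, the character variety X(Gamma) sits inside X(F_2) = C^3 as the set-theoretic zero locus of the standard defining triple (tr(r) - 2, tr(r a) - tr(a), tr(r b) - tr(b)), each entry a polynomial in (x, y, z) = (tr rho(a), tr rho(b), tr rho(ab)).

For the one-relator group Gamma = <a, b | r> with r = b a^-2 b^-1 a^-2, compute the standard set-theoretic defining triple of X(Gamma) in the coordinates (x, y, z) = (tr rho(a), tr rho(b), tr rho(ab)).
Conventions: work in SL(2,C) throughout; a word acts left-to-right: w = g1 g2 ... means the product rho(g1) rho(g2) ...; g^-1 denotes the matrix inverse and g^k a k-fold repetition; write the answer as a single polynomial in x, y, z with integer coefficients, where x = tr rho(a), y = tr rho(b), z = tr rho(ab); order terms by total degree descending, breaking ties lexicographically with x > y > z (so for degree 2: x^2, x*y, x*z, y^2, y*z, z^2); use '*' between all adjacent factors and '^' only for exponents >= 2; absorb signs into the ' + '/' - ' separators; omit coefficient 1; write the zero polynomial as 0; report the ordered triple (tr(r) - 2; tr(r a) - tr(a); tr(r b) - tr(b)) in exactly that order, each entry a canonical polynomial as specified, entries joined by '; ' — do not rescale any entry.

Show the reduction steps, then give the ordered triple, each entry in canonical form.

x^3*y*z - x^2*y^2 - x^2*z^2; x^2*y*z - x*y^2 - x*z^2; x^3*y^2*z - x^2*y^3 - x^2*y*z^2 - x^3*z + x^2*y + 2*x*z

use: tr(a^-1 b) = tr(b)*tr(a) - tr(b a)  (eliminate a^-1) = x*y - z
use: tr(a^-1 b a^-1) = tr(a^-1 b)*tr(a) - tr(a^-1 b a)  (eliminate a^-1) = x^2*y - x*z - y
apply: tr(a^-1 b a^-2) = tr(a^-1 b a^-1)*tr(a) - tr(a^-1 b)  (eliminate a^-1) = x^3*y - x^2*z - 2*x*y + z
use: tr(b^2) = tr(b)*tr(b) - tr(1)  (reduce the b square) = y^2 - 2
apply: tr(b^2 a) = tr(b)*tr(a b) - tr(a)  (reduce the b square) = y*z - x
tr(b a^-1 b) = tr(b^2)*tr(a) - tr(b^2 a)  (eliminate a^-1) = x*y^2 - y*z - x
use: tr(b a b a) = tr(a b)*tr(a b) - tr(1)  (split on a) = z^2 - 2
tr(b a^-1 b a) = tr(b a b)*tr(a) - tr(b a b a)  (eliminate a^-1) = x*y*z - x^2 - z^2 + 2
use: tr(b a^-1 b a^-1) = tr(b a^-1 b)*tr(a) - tr(b a^-1 b a)  (eliminate a^-1) = x^2*y^2 - 2*x*y*z + z^2 - 2
use: tr(a^-1 b a^-2 b) = tr(b a^-1 b a^-1)*tr(a) - tr(b a^-1 b)  (eliminate a^-1) = x^3*y^2 - 2*x^2*y*z - x*y^2 + x*z^2 + y*z - x
use: tr(b a^-2 b^-1 a^-1) = tr(a^-1 b a^-2)*tr(b) - tr(a^-1 b a^-2 b)  (eliminate b^-1) = x^2*y*z - x*y^2 - x*z^2 + x
tr(a^-2) = tr(a^-1)*tr(a) - tr(1)  (eliminate a^-1) = x^2 - 2
tr(b a^-2 b^-1 a^-2) = tr(b a^-2 b^-1 a^-1)*tr(a) - tr(b a^-2 b^-1)  (eliminate a^-1) = x^3*y*z - x^2*y^2 - x^2*z^2 + 2
apply: tr(b^2 a b) = tr(b)*tr(b a b) - tr(b a)  (reduce the b square) = y^2*z - x*y - z
tr(a b a) = tr(a)*tr(b a) - tr(b)  (reduce the a square) = x*z - y
tr(b^2 a b a) = tr(b)*tr(a b a b) - tr(a b a)  (reduce the b square) = y*z^2 - x*z - y
tr(a^-1 b^2 a b) = tr(b^2 a b)*tr(a) - tr(b^2 a b a)  (eliminate a^-1) = x*y^2*z - x^2*y - y*z^2 + y
use: tr(b^-1 a^-1 b^2 a) = tr(a^-1 b^2 a)*tr(b) - tr(a^-1 b^2 a b)  (eliminate b^-1) = -x*y^2*z + x^2*y + y^3 + y*z^2 - 3*y
tr(a^-1 b^2 a^-1 b^-1) = tr(b^-1 a^-1 b^2)*tr(a) - tr(b^-1 a^-1 b^2 a)  (eliminate a^-1) = x*y^2*z - y^3 - y*z^2 - x*z + 3*y
use: tr(a^-1 b^-1 a^-2 b^2) = tr(a^-1 b^2 a^-1 b^-1)*tr(a) - tr(a^-1 b^2 a^-1 b^-1 a)  (eliminate a^-1) = x^2*y^2*z - x*y^3 - x*y*z^2 - x^2*z + 2*x*y + z
tr(b a^-2 b^-1 a^-2 b) = tr(a^-1 b^-1 a^-2 b^2)*tr(a) - tr(a^-1 b^-1 a^-2 b^2 a)  (eliminate a^-1) = x^3*y^2*z - x^2*y^3 - x^2*y*z^2 - x^3*z + x^2*y + 2*x*z + y
assemble the triple (tr(r) - 2; tr(r a) - x; tr(r b) - y)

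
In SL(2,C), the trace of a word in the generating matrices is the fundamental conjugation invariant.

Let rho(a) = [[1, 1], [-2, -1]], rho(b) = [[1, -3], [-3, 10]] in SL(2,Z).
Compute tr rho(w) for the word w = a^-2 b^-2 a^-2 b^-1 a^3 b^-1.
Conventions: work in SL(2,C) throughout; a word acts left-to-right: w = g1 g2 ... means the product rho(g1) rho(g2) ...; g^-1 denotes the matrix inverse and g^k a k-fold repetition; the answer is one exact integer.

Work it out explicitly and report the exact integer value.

rho(a^-1) = [[-1, -1], [2, 1]]
... * rho(a^-1) = [[-1, -1], [2, 1]]  ->  [[-1, 0], [0, -1]]
... * rho(b^-1) = [[10, 3], [3, 1]]  ->  [[-10, -3], [-3, -1]]
... * rho(b^-1) = [[10, 3], [3, 1]]  ->  [[-109, -33], [-33, -10]]
... * rho(a^-1) = [[-1, -1], [2, 1]]  ->  [[43, 76], [13, 23]]
... * rho(a^-1) = [[-1, -1], [2, 1]]  ->  [[109, 33], [33, 10]]
... * rho(b^-1) = [[10, 3], [3, 1]]  ->  [[1189, 360], [360, 109]]
... * rho(a) = [[1, 1], [-2, -1]]  ->  [[469, 829], [142, 251]]
... * rho(a) = [[1, 1], [-2, -1]]  ->  [[-1189, -360], [-360, -109]]
... * rho(a) = [[1, 1], [-2, -1]]  ->  [[-469, -829], [-142, -251]]
... * rho(b^-1) = [[10, 3], [3, 1]]  ->  [[-7177, -2236], [-2173, -677]]
tr = -7177 + -677 = -7854

-7854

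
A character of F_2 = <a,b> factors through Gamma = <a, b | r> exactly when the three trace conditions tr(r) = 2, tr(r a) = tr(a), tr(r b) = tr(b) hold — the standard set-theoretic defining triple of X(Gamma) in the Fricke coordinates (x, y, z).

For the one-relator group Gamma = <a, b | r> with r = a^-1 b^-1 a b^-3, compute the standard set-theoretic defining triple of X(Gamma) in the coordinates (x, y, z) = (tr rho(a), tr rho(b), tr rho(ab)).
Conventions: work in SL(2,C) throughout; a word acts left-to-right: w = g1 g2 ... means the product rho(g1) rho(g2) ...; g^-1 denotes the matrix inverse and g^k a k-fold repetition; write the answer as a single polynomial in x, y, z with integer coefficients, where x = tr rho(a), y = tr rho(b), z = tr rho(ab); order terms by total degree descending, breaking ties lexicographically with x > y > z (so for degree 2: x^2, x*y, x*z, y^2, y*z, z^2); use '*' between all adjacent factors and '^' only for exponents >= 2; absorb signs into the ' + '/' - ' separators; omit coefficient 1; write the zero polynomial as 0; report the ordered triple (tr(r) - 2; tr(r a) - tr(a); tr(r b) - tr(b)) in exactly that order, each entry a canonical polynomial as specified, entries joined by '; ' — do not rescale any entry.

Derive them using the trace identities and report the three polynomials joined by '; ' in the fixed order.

tr(b^-1) = tr(b) = y
tr(b^-2) = tr(b^-1) * tr(b) - tr(1) = y^2 - 2
next, tr(b a b) = tr(b) * tr(a b) - tr(a) = y*z - x
tr(b a b a) = tr(a b) * tr(a b) - tr(1)   [split at repeated a] = z^2 - 2
next, tr(a^-1 b a b) = tr(b a b) * tr(a) - tr(b a b a) = x*y*z - x^2 - z^2 + 2
and tr(a^-1 b a b^-1) = tr(a^-1 b a) * tr(b) - tr(a^-1 b a b) = -x*y*z + x^2 + y^2 + z^2 - 2
and tr(a b^-2 a^-1 b) = tr(a^-1 b a b^-1) * tr(b) - tr(a^-1 b a) = -x*y^2*z + x^2*y + y^3 + y*z^2 - 3*y
and tr(a^-1 b^-1 a b^-2) = tr(a b^-2 a^-1) * tr(b) - tr(a b^-2 a^-1 b) = x*y^2*z - x^2*y - y*z^2 + y
next, tr(a^-1 b^-1 a b^-3) = tr(a^-1 b^-1 a b^-2) * tr(b) - tr(a^-1 b^-1 a b^-1) = x*y^3*z - x^2*y^2 - y^2*z^2 - x*y*z + x^2 + y^2 + z^2 - 2
tr(b^-1 a) = tr(a) * tr(b) - tr(a b) = x*y - z
tr(a b^-2) = tr(b^-1 a) * tr(b) - tr(b^-1 a b) = x*y^2 - y*z - x
tr(b^-2 a b^-1) = tr(a b^-2) * tr(b) - tr(a b^-1) = x*y^3 - y^2*z - 2*x*y + z
and tr(b^-1 a b^-3) = tr(b^-2 a b^-1) * tr(b) - tr(b^-2 a) = x*y^4 - y^3*z - 3*x*y^2 + 2*y*z + x
assemble the triple (tr(r) - 2; tr(r a) - x; tr(r b) - y)

x*y^3*z - x^2*y^2 - y^2*z^2 - x*y*z + x^2 + y^2 + z^2 - 4; x*y^4 - y^3*z - 3*x*y^2 + 2*y*z; x*y^2*z - x^2*y - y*z^2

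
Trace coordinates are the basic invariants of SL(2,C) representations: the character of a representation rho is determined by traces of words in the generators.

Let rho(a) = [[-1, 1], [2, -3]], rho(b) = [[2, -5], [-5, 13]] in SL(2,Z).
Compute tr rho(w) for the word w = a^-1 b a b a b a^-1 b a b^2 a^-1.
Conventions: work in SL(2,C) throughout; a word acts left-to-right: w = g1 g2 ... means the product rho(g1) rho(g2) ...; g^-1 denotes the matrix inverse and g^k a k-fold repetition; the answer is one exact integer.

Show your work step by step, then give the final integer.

rho(a^-1) = [[-3, -1], [-2, -1]]
... * rho(b) = [[2, -5], [-5, 13]]  ->  [[-1, 2], [1, -3]]
... * rho(a) = [[-1, 1], [2, -3]]  ->  [[5, -7], [-7, 10]]
... * rho(b) = [[2, -5], [-5, 13]]  ->  [[45, -116], [-64, 165]]
... * rho(a) = [[-1, 1], [2, -3]]  ->  [[-277, 393], [394, -559]]
... * rho(b) = [[2, -5], [-5, 13]]  ->  [[-2519, 6494], [3583, -9237]]
... * rho(a^-1) = [[-3, -1], [-2, -1]]  ->  [[-5431, -3975], [7725, 5654]]
... * rho(b) = [[2, -5], [-5, 13]]  ->  [[9013, -24520], [-12820, 34877]]
... * rho(a) = [[-1, 1], [2, -3]]  ->  [[-58053, 82573], [82574, -117451]]
... * rho(b) = [[2, -5], [-5, 13]]  ->  [[-528971, 1363714], [752403, -1939733]]
... * rho(b) = [[2, -5], [-5, 13]]  ->  [[-7876512, 20373137], [11203471, -28978544]]
... * rho(a^-1) = [[-3, -1], [-2, -1]]  ->  [[-17116738, -12496625], [24346675, 17775073]]
tr = -17116738 + 17775073 = 658335

658335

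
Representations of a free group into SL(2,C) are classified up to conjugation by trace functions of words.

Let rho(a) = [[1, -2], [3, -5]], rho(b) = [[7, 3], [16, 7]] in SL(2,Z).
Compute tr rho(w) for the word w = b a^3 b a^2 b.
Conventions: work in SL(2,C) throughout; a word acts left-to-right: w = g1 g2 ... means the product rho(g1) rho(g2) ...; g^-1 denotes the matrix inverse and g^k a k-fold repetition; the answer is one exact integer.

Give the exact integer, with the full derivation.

-1876009

rho(b) = [[7, 3], [16, 7]]
... * rho(a) = [[1, -2], [3, -5]]  ->  [[16, -29], [37, -67]]
... * rho(a) = [[1, -2], [3, -5]]  ->  [[-71, 113], [-164, 261]]
... * rho(a) = [[1, -2], [3, -5]]  ->  [[268, -423], [619, -977]]
... * rho(b) = [[7, 3], [16, 7]]  ->  [[-4892, -2157], [-11299, -4982]]
... * rho(a) = [[1, -2], [3, -5]]  ->  [[-11363, 20569], [-26245, 47508]]
... * rho(a) = [[1, -2], [3, -5]]  ->  [[50344, -80119], [116279, -185050]]
... * rho(b) = [[7, 3], [16, 7]]  ->  [[-929496, -409801], [-2146847, -946513]]
tr = -929496 + -946513 = -1876009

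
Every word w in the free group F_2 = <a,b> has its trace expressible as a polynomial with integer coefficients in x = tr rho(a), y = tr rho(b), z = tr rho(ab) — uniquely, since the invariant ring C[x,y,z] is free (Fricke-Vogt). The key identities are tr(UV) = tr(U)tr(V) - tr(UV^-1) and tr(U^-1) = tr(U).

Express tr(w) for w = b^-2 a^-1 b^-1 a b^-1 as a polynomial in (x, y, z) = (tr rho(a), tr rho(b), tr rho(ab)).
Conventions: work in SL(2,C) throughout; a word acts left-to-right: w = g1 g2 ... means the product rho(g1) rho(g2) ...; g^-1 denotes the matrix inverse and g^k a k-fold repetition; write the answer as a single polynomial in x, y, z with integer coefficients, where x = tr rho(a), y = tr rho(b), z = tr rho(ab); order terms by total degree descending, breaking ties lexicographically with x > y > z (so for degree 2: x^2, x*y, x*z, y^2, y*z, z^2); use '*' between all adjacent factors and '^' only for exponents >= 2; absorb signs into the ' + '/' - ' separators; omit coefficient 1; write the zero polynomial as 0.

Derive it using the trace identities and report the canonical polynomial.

tr(b^-1) = tr(b) = y
tr(b^-2) = tr(b^-1) tr(b) - tr(1)   [inverse elimination on b] = y^2 - 2
tr(a b^-1) = tr(a) tr(b) - tr(a b)   [inverse elimination on b] = x*y - z
tr(a b a) = tr(a) tr(b a) - tr(b)   [square of a] = x*z - y
tr(a b a b) = tr(b a) tr(b a) - tr(1)   [split at a repeated b] = z^2 - 2
next, tr(b^-1 a b a) = tr(a b a) tr(b) - tr(a b a b)   [inverse elimination on b] = x*y*z - y^2 - z^2 + 2
tr(b a b^-2 a) = tr(b^-1 a b a) tr(b) - tr(b^-1 a b a b)   [inverse elimination on b] = x*y^2*z - y^3 - y*z^2 - x*z + 3*y
tr(a b^-2 a^-1 b) = tr(b a b^-2) tr(a) - tr(b a b^-2 a)   [inverse elimination on a] = -x*y^2*z + x^2*y + y^3 + y*z^2 - 3*y
next, tr(b^-2 a^-1 b^-1 a) = tr(a b^-2 a^-1) tr(b) - tr(a b^-2 a^-1 b)   [inverse elimination on b] = x*y^2*z - x^2*y - y*z^2 + y
tr(b^-1 a b^-1) = tr(a b^-1) tr(b) - tr(a)   [inverse elimination on b] = x*y^2 - y*z - x
tr(a^2) = tr(a) tr(a) - tr(1)   [square of a] = x^2 - 2
next, tr(a b^-1 a) = tr(a^2) tr(b) - tr(a^2 b)   [inverse elimination on b] = x^2*y - x*z - y
next, tr(b^-1 a b^-1 a) = tr(a b^-1 a) tr(b) - tr(a b^-1 a b)   [inverse elimination on b] = x^2*y^2 - 2*x*y*z + z^2 - 2
tr(b^-1 a^-1 b^-1 a) = tr(b^-1 a b^-1) tr(a) - tr(b^-1 a b^-1 a)   [inverse elimination on a] = x*y*z - x^2 - z^2 + 2
and tr(b^-2 a^-1 b^-1 a b^-1) = tr(b^-2 a^-1 b^-1 a) tr(b) - tr(b^-2 a^-1 b^-1 a b)   [inverse elimination on b] = x*y^3*z - x^2*y^2 - y^2*z^2 - x*y*z + x^2 + y^2 + z^2 - 2

x*y^3*z - x^2*y^2 - y^2*z^2 - x*y*z + x^2 + y^2 + z^2 - 2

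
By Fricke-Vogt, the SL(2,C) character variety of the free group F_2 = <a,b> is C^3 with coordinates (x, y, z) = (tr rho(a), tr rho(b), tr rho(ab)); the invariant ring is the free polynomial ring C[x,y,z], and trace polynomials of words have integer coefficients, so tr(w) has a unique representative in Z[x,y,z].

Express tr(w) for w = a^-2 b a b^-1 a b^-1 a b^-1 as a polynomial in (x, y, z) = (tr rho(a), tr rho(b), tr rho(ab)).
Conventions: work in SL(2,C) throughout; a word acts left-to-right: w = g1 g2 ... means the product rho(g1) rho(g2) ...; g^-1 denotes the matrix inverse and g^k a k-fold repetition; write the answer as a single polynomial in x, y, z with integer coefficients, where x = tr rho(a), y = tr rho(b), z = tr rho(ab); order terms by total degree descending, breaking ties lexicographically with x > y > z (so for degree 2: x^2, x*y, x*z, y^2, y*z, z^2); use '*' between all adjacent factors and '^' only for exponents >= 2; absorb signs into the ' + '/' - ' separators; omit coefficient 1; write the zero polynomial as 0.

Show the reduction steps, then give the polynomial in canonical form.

-x^4*y^3*z + x^5*y^2 + x^3*y^4 + 3*x^3*y^2*z^2 - 2*x^4*y*z - 2*x^2*y^3*z - 3*x^2*y*z^3 - 4*x^3*y^2 + x^3*z^2 + x*y^2*z^2 + x*z^4 + 9*x^2*y*z - x^3 - 5*x*z^2 - y*z + 3*x

use: trace(a^2 b) = trace(a) * trace(b a) - trace(b)  (reduce the a square) = x*z - y
apply: trace(a^2) = trace(a) * trace(a) - trace(1)  (reduce the a square) = x^2 - 2
trace(a b^2 a) = trace(b) * trace(a^2 b) - trace(a^2)  (reduce the b square) = x*y*z - x^2 - y^2 + 2
use: trace(a b a b) = trace(a b) * trace(a b) - trace(1)  (split on a) = z^2 - 2
apply: trace(a b^2 a b) = trace(b) * trace(a b a b) - trace(a b a)  (reduce the b square) = y*z^2 - x*z - y
trace(b a b^-1 a b) = trace(a b^2 a) * trace(b) - trace(a b^2 a b)  (eliminate b^-1) = x*y^2*z - x^2*y - y^3 - y*z^2 + x*z + 3*y
apply: trace(b a b) = trace(b) * trace(a b) - trace(a)  (reduce the b square) = y*z - x
trace(a b a b a) = trace(a) * trace(b a b a) - trace(b a b)  (reduce the a square) = x*z^2 - y*z - x
apply: trace(a b a b a b) = trace(b a b a) * trace(b a) - trace(a b)  (split on b) = z^3 - 3*z
trace(b a b^-1 a b a) = trace(a b a b a) * trace(b) - trace(a b a b a b)  (eliminate b^-1) = x*y*z^2 - y^2*z - z^3 - x*y + 3*z
use: trace(a^-1 b a b^-1 a b) = trace(b a b^-1 a b) * trace(a) - trace(b a b^-1 a b a)  (eliminate a^-1) = x^2*y^2*z - x^3*y - x*y^3 - 2*x*y*z^2 + x^2*z + y^2*z + z^3 + 4*x*y - 3*z
apply: trace(a^-1 b a b^-1 a b^-1) = trace(a^-1 b a b^-1 a) * trace(b) - trace(a^-1 b a b^-1 a b)  (eliminate b^-1) = -x^2*y^2*z + x^3*y + x*y^3 + 2*x*y*z^2 - x^2*z - y^2*z - z^3 - 3*x*y + 3*z
apply: trace(b a^3 b) = trace(a) * trace(a b^2 a) - trace(a b^2)  (reduce the a square) = x^2*y*z - x^3 - x*y^2 - y*z + 3*x
use: trace(b a^3 b a) = trace(a) * trace(b a b a^2) - trace(b a b a)  (reduce the a square) = x^2*z^2 - x*y*z - x^2 - z^2 + 2
use: trace(a^-1 b a^3 b) = trace(b a^3 b) * trace(a) - trace(b a^3 b a)  (eliminate a^-1) = x^3*y*z - x^4 - x^2*y^2 - x^2*z^2 + 4*x^2 + z^2 - 2
use: trace(a^2 b a^-2 b a) = trace(a^-1 b a^3 b) * trace(a) - trace(a^-1 b a^3 b a)  (eliminate a^-1) = x^4*y*z - x^5 - x^3*y^2 - x^3*z^2 - x^2*y*z + 5*x^3 + x*y^2 + x*z^2 + y*z - 5*x
trace(a b a^2) = trace(a) * trace(b a^2) - trace(b a)  (reduce the a square) = x^2*z - x*y - z
trace(b a b a^2 b) = trace(b) * trace(a b a^2 b) - trace(a b a^2)  (reduce the b square) = x*y*z^2 - x^2*z - y^2*z + z
use: trace(b a b a^2 b a) = trace(a) * trace(b a b a b a) - trace(b a b a b)  (reduce the a square) = x*z^3 - y*z^2 - 2*x*z + y
use: trace(b a b a^2 b a^-1) = trace(b a b a^2 b) * trace(a) - trace(b a b a^2 b a)  (eliminate a^-1) = x^2*y*z^2 - x^3*z - x*y^2*z - x*z^3 + y*z^2 + 3*x*z - y
apply: trace(a^2 b a^-2 b a b) = trace(b a b a^2 b a^-1) * trace(a) - trace(b a b a^2 b)  (eliminate a^-1) = x^3*y*z^2 - x^4*z - x^2*y^2*z - x^2*z^3 + 4*x^2*z + y^2*z - x*y - z
use: trace(a b a^-2 b a b^-1 a) = trace(a^2 b a^-2 b a) * trace(b) - trace(a^2 b a^-2 b a b)  (eliminate b^-1) = x^4*y^2*z - x^5*y - x^3*y^3 - 2*x^3*y*z^2 + x^4*z + x^2*z^3 + 5*x^3*y + x*y^3 + x*y*z^2 - 4*x^2*z - 4*x*y + z
use: trace(a b a b^2 a) = trace(b) * trace(a^2 b a b) - trace(a^2 b a)  (reduce the b square) = x*y*z^2 - x^2*z - y^2*z + z
use: trace(a b a b^2 a b) = trace(b) * trace(a b a b a b) - trace(a b a b a)  (reduce the b square) = y*z^3 - x*z^2 - 2*y*z + x
trace(b a b^-1 a b a b) = trace(a b a b^2 a) * trace(b) - trace(a b a b^2 a b)  (eliminate b^-1) = x*y^2*z^2 - x^2*y*z - y^3*z - y*z^3 + x*z^2 + 3*y*z - x
apply: trace(a b a b a b a b) = trace(b a b a) * trace(b a b a) - trace(1)  (split on b) = z^4 - 4*z^2 + 2
use: trace(b a b^-1 a b a b a) = trace(a b a b a b a) * trace(b) - trace(a b a b a b a b)  (eliminate b^-1) = x*y*z^3 - y^2*z^2 - z^4 - 2*x*y*z + y^2 + 4*z^2 - 2
trace(b a b^-1 a b a b a^-1) = trace(b a b^-1 a b a b) * trace(a) - trace(b a b^-1 a b a b a)  (eliminate a^-1) = x^2*y^2*z^2 - x^3*y*z - x*y^3*z - 2*x*y*z^3 + x^2*z^2 + y^2*z^2 + z^4 + 5*x*y*z - x^2 - y^2 - 4*z^2 + 2
use: trace(a b a^-2 b a b^-1 a b) = trace(b a b^-1 a b a b a^-1) * trace(a) - trace(b a b^-1 a b a b)  (eliminate a^-1) = x^3*y^2*z^2 - x^4*y*z - x^2*y^3*z - 2*x^2*y*z^3 + x^3*z^2 + x*z^4 + 6*x^2*y*z + y^3*z + y*z^3 - x^3 - x*y^2 - 5*x*z^2 - 3*y*z + 3*x
use: trace(a^-2 b a b^-1 a b^-1 a b) = trace(a b a^-2 b a b^-1 a) * trace(b) - trace(a b a^-2 b a b^-1 a b)  (eliminate b^-1) = x^4*y^3*z - x^5*y^2 - x^3*y^4 - 3*x^3*y^2*z^2 + 2*x^4*y*z + x^2*y^3*z + 3*x^2*y*z^3 + 5*x^3*y^2 - x^3*z^2 + x*y^4 + x*y^2*z^2 - x*z^4 - 10*x^2*y*z - y^3*z - y*z^3 + x^3 - 3*x*y^2 + 5*x*z^2 + 4*y*z - 3*x
use: trace(a^-2 b a b^-1 a b^-1 a b^-1) = trace(a^-2 b a b^-1 a b^-1 a) * trace(b) - trace(a^-2 b a b^-1 a b^-1 a b)  (eliminate b^-1) = -x^4*y^3*z + x^5*y^2 + x^3*y^4 + 3*x^3*y^2*z^2 - 2*x^4*y*z - 2*x^2*y^3*z - 3*x^2*y*z^3 - 4*x^3*y^2 + x^3*z^2 + x*y^2*z^2 + x*z^4 + 9*x^2*y*z - x^3 - 5*x*z^2 - y*z + 3*x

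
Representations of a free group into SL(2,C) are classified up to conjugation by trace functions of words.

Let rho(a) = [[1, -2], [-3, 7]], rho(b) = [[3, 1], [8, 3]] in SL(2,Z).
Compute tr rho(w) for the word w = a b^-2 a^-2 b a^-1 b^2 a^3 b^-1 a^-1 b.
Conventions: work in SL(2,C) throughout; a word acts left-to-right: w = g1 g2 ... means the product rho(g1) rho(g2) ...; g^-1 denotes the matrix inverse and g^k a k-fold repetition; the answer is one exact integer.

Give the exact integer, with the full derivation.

10941800582

rho(a) = [[1, -2], [-3, 7]]
... * rho(b^-1) = [[3, -1], [-8, 3]]  ->  [[19, -7], [-65, 24]]
... * rho(b^-1) = [[3, -1], [-8, 3]]  ->  [[113, -40], [-387, 137]]
... * rho(a^-1) = [[7, 2], [3, 1]]  ->  [[671, 186], [-2298, -637]]
... * rho(a^-1) = [[7, 2], [3, 1]]  ->  [[5255, 1528], [-17997, -5233]]
... * rho(b) = [[3, 1], [8, 3]]  ->  [[27989, 9839], [-95855, -33696]]
... * rho(a^-1) = [[7, 2], [3, 1]]  ->  [[225440, 65817], [-772073, -225406]]
... * rho(b) = [[3, 1], [8, 3]]  ->  [[1202856, 422891], [-4119467, -1448291]]
... * rho(b) = [[3, 1], [8, 3]]  ->  [[6991696, 2471529], [-23944729, -8464340]]
... * rho(a) = [[1, -2], [-3, 7]]  ->  [[-422891, 3317311], [1448291, -11360922]]
... * rho(a) = [[1, -2], [-3, 7]]  ->  [[-10374824, 24066959], [35531057, -82423036]]
... * rho(a) = [[1, -2], [-3, 7]]  ->  [[-82575701, 189218361], [282800165, -648023366]]
... * rho(b^-1) = [[3, -1], [-8, 3]]  ->  [[-1761473991, 650230784], [6032587423, -2226870263]]
... * rho(a^-1) = [[7, 2], [3, 1]]  ->  [[-10379625585, -2872717198], [35547501172, 9838304583]]
... * rho(b) = [[3, 1], [8, 3]]  ->  [[-54120614339, -18997777179], [185348940180, 65062414921]]
tr = -54120614339 + 65062414921 = 10941800582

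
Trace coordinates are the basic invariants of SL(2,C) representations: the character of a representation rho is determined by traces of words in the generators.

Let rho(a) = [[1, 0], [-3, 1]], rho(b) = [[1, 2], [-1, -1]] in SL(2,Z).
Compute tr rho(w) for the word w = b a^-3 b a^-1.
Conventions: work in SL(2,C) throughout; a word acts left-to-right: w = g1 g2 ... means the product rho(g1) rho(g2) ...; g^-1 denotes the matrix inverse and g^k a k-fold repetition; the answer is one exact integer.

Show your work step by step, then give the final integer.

106

rho(b) = [[1, 2], [-1, -1]]
... * rho(a^-1) = [[1, 0], [3, 1]]  ->  [[7, 2], [-4, -1]]
... * rho(a^-1) = [[1, 0], [3, 1]]  ->  [[13, 2], [-7, -1]]
... * rho(a^-1) = [[1, 0], [3, 1]]  ->  [[19, 2], [-10, -1]]
... * rho(b) = [[1, 2], [-1, -1]]  ->  [[17, 36], [-9, -19]]
... * rho(a^-1) = [[1, 0], [3, 1]]  ->  [[125, 36], [-66, -19]]
tr = 125 + -19 = 106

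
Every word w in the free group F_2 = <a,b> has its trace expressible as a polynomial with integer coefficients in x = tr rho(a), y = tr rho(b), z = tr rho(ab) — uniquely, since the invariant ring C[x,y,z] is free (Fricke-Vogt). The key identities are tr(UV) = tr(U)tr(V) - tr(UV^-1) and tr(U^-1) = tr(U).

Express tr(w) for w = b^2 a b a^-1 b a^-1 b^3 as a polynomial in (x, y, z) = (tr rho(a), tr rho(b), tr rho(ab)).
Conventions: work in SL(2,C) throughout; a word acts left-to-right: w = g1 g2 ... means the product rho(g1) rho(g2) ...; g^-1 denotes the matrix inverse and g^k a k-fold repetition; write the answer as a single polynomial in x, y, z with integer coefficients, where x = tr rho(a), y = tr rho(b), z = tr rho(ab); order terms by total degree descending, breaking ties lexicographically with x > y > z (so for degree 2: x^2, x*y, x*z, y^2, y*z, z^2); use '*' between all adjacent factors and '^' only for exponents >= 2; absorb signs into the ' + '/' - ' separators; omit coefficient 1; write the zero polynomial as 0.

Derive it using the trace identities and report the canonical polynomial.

x^2*y^6*z - x^3*y^5 - 2*x*y^5*z^2 - 2*x^2*y^4*z + y^4*z^3 + 3*x^3*y^3 + x*y^5 + 6*x*y^3*z^2 - 2*x^2*y^2*z - 2*y^4*z - 3*y^2*z^3 - x^3*y - 3*x*y^3 - 2*x*y*z^2 + x^2*z + 7*y^2*z + z^3 - 3*z

trace(b a b) = trace(b)*trace(a b) - trace(a) = y*z - x
reduce: trace(a b^3) = trace(b)*trace(b a b) - trace(b a) = y^2*z - x*y - z
trace(b^3 a b) = trace(b)*trace(a b^3) - trace(a b^2) = y^3*z - x*y^2 - 2*y*z + x
reduce: trace(b^4 a b) = trace(b)*trace(b^3 a b) - trace(b^3 a) = y^4*z - x*y^3 - 3*y^2*z + 2*x*y + z
trace(b^2 a b^4) = trace(b)*trace(b^4 a b) - trace(b^4 a) = y^5*z - x*y^4 - 4*y^3*z + 3*x*y^2 + 3*y*z - x
trace(b^6 a b) = trace(b)*trace(b^2 a b^4) - trace(b^2 a b^3) = y^6*z - x*y^5 - 5*y^4*z + 4*x*y^3 + 6*y^2*z - 3*x*y - z
reduce: trace(a b a b) = trace(a b)*trace(a b) - trace(1) = z^2 - 2
so trace(a b a) = trace(a)*trace(b a) - trace(b) = x*z - y
trace(a b a b^2) = trace(b)*trace(a b a b) - trace(a b a) = y*z^2 - x*z - y
trace(b^2 a b a b) = trace(b)*trace(a b a b^2) - trace(a b a b) = y^2*z^2 - x*y*z - y^2 - z^2 + 2
reduce: trace(b^2 a b a b^2) = trace(b)*trace(b^2 a b a b) - trace(b^2 a b a) = y^3*z^2 - x*y^2*z - y^3 - 2*y*z^2 + x*z + 3*y
trace(b^2 a b a b^3) = trace(b)*trace(b^2 a b a b^2) - trace(b^2 a b a b) = y^4*z^2 - x*y^3*z - y^4 - 3*y^2*z^2 + 2*x*y*z + 4*y^2 + z^2 - 2
trace(b^6 a b a) = trace(b)*trace(b^2 a b a b^3) - trace(b^2 a b a b^2) = y^5*z^2 - x*y^4*z - y^5 - 4*y^3*z^2 + 3*x*y^2*z + 5*y^3 + 3*y*z^2 - x*z - 5*y
reduce: trace(b^5 a b a^-1 b) = trace(b^6 a b)*trace(a) - trace(b^6 a b a) = x*y^6*z - x^2*y^5 - y^5*z^2 - 4*x*y^4*z + 4*x^2*y^3 + y^5 + 4*y^3*z^2 + 3*x*y^2*z - 3*x^2*y - 5*y^3 - 3*y*z^2 + 5*y
trace(b^2) = trace(b)*trace(b) - trace(1) = y^2 - 2
so trace(a b^2 a) = trace(a)*trace(b^2 a) - trace(b^2) = x*y*z - x^2 - y^2 + 2
trace(b a b^2 a b) = trace(b)*trace(a b^2 a b) - trace(a b^2 a) = y^2*z^2 - 2*x*y*z + x^2 - 2
trace(a b^2 a b^3) = trace(b)*trace(b a b^2 a b) - trace(b a b^2 a) = y^3*z^2 - 2*x*y^2*z + x^2*y - y*z^2 + x*z - y
trace(b a b^2 a b^3) = trace(b)*trace(a b^2 a b^3) - trace(a b^2 a b^2) = y^4*z^2 - 2*x*y^3*z + x^2*y^2 - 2*y^2*z^2 + 3*x*y*z - x^2 - y^2 + 2
trace(b a b^5 a b) = trace(b)*trace(b a b^2 a b^3) - trace(b a b^2 a b^2) = y^5*z^2 - 2*x*y^4*z + x^2*y^3 - 3*y^3*z^2 + 5*x*y^2*z - 2*x^2*y - y^3 + y*z^2 - x*z + 3*y
trace(a b a b a b) = trace(b a)*trace(b a b a) - trace(b^-1 a^-1) = z^3 - 3*z
reduce: trace(a b a b a) = trace(a)*trace(b a b a) - trace(b a b) = x*z^2 - y*z - x
reduce: trace(a b a b a b^2) = trace(b)*trace(a b a b a b) - trace(a b a b a) = y*z^3 - x*z^2 - 2*y*z + x
trace(a b a b a b^3) = trace(b)*trace(a b a b a b^2) - trace(a b a b a b) = y^2*z^3 - x*y*z^2 - 2*y^2*z - z^3 + x*y + 3*z
trace(b^3 a b a b a b) = trace(b)*trace(a b a b a b^3) - trace(a b a b a b^2) = y^3*z^3 - x*y^2*z^2 - 2*y^3*z - 2*y*z^3 + x*y^2 + x*z^2 + 5*y*z - x
trace(b a b^5 a b a) = trace(b)*trace(b^3 a b a b a b) - trace(b^3 a b a b a) = y^4*z^3 - x*y^3*z^2 - 2*y^4*z - 3*y^2*z^3 + x*y^3 + 2*x*y*z^2 + 7*y^2*z + z^3 - 2*x*y - 3*z
trace(b^5 a b a^-1 b a) = trace(b a b^5 a b)*trace(a) - trace(b a b^5 a b a) = x*y^5*z^2 - 2*x^2*y^4*z - y^4*z^3 + x^3*y^3 - 2*x*y^3*z^2 + 5*x^2*y^2*z + 2*y^4*z + 3*y^2*z^3 - 2*x^3*y - 2*x*y^3 - x*y*z^2 - x^2*z - 7*y^2*z - z^3 + 5*x*y + 3*z
trace(b^2 a b a^-1 b a^-1 b^3) = trace(b^5 a b a^-1 b)*trace(a) - trace(b^5 a b a^-1 b a) = x^2*y^6*z - x^3*y^5 - 2*x*y^5*z^2 - 2*x^2*y^4*z + y^4*z^3 + 3*x^3*y^3 + x*y^5 + 6*x*y^3*z^2 - 2*x^2*y^2*z - 2*y^4*z - 3*y^2*z^3 - x^3*y - 3*x*y^3 - 2*x*y*z^2 + x^2*z + 7*y^2*z + z^3 - 3*z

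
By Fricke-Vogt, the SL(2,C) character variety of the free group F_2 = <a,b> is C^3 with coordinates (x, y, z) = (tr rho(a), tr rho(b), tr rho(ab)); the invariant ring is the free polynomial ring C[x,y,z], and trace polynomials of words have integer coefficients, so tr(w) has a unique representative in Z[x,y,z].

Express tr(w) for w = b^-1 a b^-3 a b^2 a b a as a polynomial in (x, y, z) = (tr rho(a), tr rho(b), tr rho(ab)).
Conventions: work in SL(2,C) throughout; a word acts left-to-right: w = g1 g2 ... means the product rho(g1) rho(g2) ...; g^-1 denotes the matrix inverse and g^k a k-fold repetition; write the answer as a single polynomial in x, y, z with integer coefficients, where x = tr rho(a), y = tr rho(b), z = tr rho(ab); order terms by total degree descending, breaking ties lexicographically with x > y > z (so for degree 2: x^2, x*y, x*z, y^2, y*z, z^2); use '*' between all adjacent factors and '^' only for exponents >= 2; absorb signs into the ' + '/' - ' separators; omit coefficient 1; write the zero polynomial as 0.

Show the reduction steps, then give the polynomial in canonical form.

x^2*y^5*z^2 - x^3*y^4*z - x*y^6*z - 2*x*y^4*z^3 + y^5*z^2 + y^3*z^4 + 2*x^3*y^2*z + 5*x*y^4*z + 2*x*y^2*z^3 - x^2*y^3 - 3*x^2*y*z^2 - 5*y^3*z^2 - y*z^4 - 4*x*y^2*z + x*z^3 + 2*x^2*y + y^3 + 5*y*z^2 - 2*x*z - 3*y

tr(b a b a) = tr(a b) * tr(a b) - tr(1)   [split at a repeated a] = z^2 - 2
tr(b a b) = tr(b) * tr(a b) - tr(a)   [square of b] = y*z - x
tr(a b a^2 b) = tr(a) * tr(b a b a) - tr(b a b)   [square of a] = x*z^2 - y*z - x
tr(b a^2) = tr(a) * tr(b a) - tr(b)   [square of a] = x*z - y
tr(a b a^2) = tr(a) * tr(b a^2) - tr(b a)   [square of a] = x^2*z - x*y - z
tr(b^2 a b a^2) = tr(b) * tr(a b a^2 b) - tr(a b a^2)   [square of b] = x*y*z^2 - x^2*z - y^2*z + z
tr(b^2 a b a) = tr(b) * tr(a b a b) - tr(a b a)   [square of b] = y*z^2 - x*z - y
tr(a^2 b^2 a b a) = tr(a) * tr(b^2 a b a^2) - tr(b^2 a b a)   [square of a] = x^2*y*z^2 - x^3*z - x*y^2*z - y*z^2 + 2*x*z + y
tr(b a b a b a) = tr(b a b a) * tr(b a) - tr(a b)   [split at a repeated b] = z^3 - 3*z
tr(a b a b a^2 b) = tr(a) * tr(b a b a b a) - tr(b a b a b)   [square of a] = x*z^3 - y*z^2 - 2*x*z + y
tr(a b a b a^2) = tr(a) * tr(a b a b a) - tr(a b a b)   [square of a] = x^2*z^2 - x*y*z - x^2 - z^2 + 2
tr(a^2 b^2 a b a b) = tr(b) * tr(a b a b a^2 b) - tr(a b a b a^2)   [square of b] = x*y*z^3 - x^2*z^2 - y^2*z^2 - x*y*z + x^2 + y^2 + z^2 - 2
tr(a b^2 a b a b^-1 a) = tr(a^2 b^2 a b a) * tr(b) - tr(a^2 b^2 a b a b)   [inverse elimination on b] = x^2*y^2*z^2 - x^3*y*z - x*y^3*z - x*y*z^3 + x^2*z^2 + 3*x*y*z - x^2 - z^2 + 2
tr(a^2) = tr(a) * tr(a) - tr(1)   [square of a] = x^2 - 2
tr(b a^2 b) = tr(b) * tr(a^2 b) - tr(a^2)   [square of b] = x*y*z - x^2 - y^2 + 2
tr(a b a^2 b a) = tr(a) * tr(b a^2 b a) - tr(b a^2 b)   [square of a] = x^2*z^2 - 2*x*y*z + y^2 - 2
tr(a b a b^2 a b a) = tr(b) * tr(a b a^2 b a b) - tr(a b a^2 b a)   [square of b] = x*y*z^3 - x^2*z^2 - y^2*z^2 + 2
tr(a b a b a b a b) = tr(a b) * tr(a b a b a b) - tr(a^-1 b^-1 a^-1 b^-1)   [split at a repeated a] = z^4 - 4*z^2 + 2
tr(a b a b^2 a b a b) = tr(b) * tr(a b a b a b a b) - tr(a b a b a b a)   [square of b] = y*z^4 - x*z^3 - 3*y*z^2 + 2*x*z + y
tr(a b^2 a b a b^-1 a b) = tr(a b a b^2 a b a) * tr(b) - tr(a b a b^2 a b a b)   [inverse elimination on b] = x*y^2*z^3 - x^2*y*z^2 - y^3*z^2 - y*z^4 + x*z^3 + 3*y*z^2 - 2*x*z + y
tr(a b^2 a b a b^-1 a b^-1) = tr(a b^2 a b a b^-1 a) * tr(b) - tr(a b^2 a b a b^-1 a b)   [inverse elimination on b] = x^2*y^3*z^2 - x^3*y^2*z - x*y^4*z - 2*x*y^2*z^3 + 2*x^2*y*z^2 + y^3*z^2 + y*z^4 + 3*x*y^2*z - x*z^3 - x^2*y - 4*y*z^2 + 2*x*z + y
tr(b^-1 a b^2 a b a b^-1 a b^-1) = tr(a b^2 a b a b^-1 a b^-1) * tr(b) - tr(a b^2 a b a b^-1 a)   [inverse elimination on b] = x^2*y^4*z^2 - x^3*y^3*z - x*y^5*z - 2*x*y^3*z^3 + x^2*y^2*z^2 + y^4*z^2 + y^2*z^4 + x^3*y*z + 4*x*y^3*z - x^2*y^2 - x^2*z^2 - 4*y^2*z^2 - x*y*z + x^2 + y^2 + z^2 - 2
tr(b^-1 a b^-3 a b^2 a b a) = tr(b^-1 a b^2 a b a b^-1 a b^-1) * tr(b) - tr(b^-1 a b^2 a b a b^-1 a)   [inverse elimination on b] = x^2*y^5*z^2 - x^3*y^4*z - x*y^6*z - 2*x*y^4*z^3 + y^5*z^2 + y^3*z^4 + 2*x^3*y^2*z + 5*x*y^4*z + 2*x*y^2*z^3 - x^2*y^3 - 3*x^2*y*z^2 - 5*y^3*z^2 - y*z^4 - 4*x*y^2*z + x*z^3 + 2*x^2*y + y^3 + 5*y*z^2 - 2*x*z - 3*y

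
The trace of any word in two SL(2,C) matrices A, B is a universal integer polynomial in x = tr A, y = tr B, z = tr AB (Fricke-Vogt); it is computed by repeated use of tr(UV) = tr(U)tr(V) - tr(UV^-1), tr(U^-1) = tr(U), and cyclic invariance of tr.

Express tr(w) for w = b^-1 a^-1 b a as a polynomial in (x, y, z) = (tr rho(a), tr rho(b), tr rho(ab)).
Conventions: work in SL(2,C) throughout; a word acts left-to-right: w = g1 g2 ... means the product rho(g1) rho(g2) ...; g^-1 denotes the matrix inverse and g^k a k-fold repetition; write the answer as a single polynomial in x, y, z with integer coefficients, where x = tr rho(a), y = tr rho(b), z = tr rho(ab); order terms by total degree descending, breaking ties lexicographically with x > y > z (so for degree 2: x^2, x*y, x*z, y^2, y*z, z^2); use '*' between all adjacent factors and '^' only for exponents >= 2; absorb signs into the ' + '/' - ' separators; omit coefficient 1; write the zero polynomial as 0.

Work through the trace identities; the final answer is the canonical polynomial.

apply: tr(b a b) = tr(b) tr(a b) - tr(a) = y*z - x
apply: tr(b a b a) = tr(b a) tr(b a) - tr(1) = z^2 - 2
apply: tr(a^-1 b a b) = tr(b a b) tr(a) - tr(b a b a) = x*y*z - x^2 - z^2 + 2
use: tr(b^-1 a^-1 b a) = tr(a^-1 b a) tr(b) - tr(a^-1 b a b) = -x*y*z + x^2 + y^2 + z^2 - 2

-x*y*z + x^2 + y^2 + z^2 - 2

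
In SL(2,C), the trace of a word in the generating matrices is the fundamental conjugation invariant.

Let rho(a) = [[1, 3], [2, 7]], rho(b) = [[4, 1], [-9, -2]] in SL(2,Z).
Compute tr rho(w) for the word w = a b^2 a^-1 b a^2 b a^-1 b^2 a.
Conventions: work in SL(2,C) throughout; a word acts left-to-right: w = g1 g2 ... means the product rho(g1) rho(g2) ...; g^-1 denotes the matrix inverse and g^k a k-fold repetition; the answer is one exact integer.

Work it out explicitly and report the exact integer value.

882385174

rho(a) = [[1, 3], [2, 7]]
... * rho(b) = [[4, 1], [-9, -2]]  ->  [[-23, -5], [-55, -12]]
... * rho(b) = [[4, 1], [-9, -2]]  ->  [[-47, -13], [-112, -31]]
... * rho(a^-1) = [[7, -3], [-2, 1]]  ->  [[-303, 128], [-722, 305]]
... * rho(b) = [[4, 1], [-9, -2]]  ->  [[-2364, -559], [-5633, -1332]]
... * rho(a) = [[1, 3], [2, 7]]  ->  [[-3482, -11005], [-8297, -26223]]
... * rho(a) = [[1, 3], [2, 7]]  ->  [[-25492, -87481], [-60743, -208452]]
... * rho(b) = [[4, 1], [-9, -2]]  ->  [[685361, 149470], [1633096, 356161]]
... * rho(a^-1) = [[7, -3], [-2, 1]]  ->  [[4498587, -1906613], [10719350, -4543127]]
... * rho(b) = [[4, 1], [-9, -2]]  ->  [[35153865, 8311813], [83765543, 19805604]]
... * rho(b) = [[4, 1], [-9, -2]]  ->  [[65809143, 18530239], [156811736, 44154335]]
... * rho(a) = [[1, 3], [2, 7]]  ->  [[102869621, 327139102], [245120406, 779515553]]
tr = 102869621 + 779515553 = 882385174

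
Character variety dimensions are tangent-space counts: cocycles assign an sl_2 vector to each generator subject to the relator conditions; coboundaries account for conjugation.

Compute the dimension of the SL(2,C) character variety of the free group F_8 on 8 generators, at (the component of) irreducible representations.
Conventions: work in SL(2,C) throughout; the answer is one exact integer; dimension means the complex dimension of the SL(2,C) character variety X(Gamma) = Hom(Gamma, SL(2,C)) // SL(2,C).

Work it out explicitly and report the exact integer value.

The free group F_8: 8 generators, no relators.
So Z^1 = (sl_2)^8 in full: dim Z^1 = 24.
Irreducibility makes the coboundary map sl_2 -> Z^1 injective (trivial centralizer), so dim B^1 = 3.
dim H^1 = 24 - 3 = 21, which is dim X.

21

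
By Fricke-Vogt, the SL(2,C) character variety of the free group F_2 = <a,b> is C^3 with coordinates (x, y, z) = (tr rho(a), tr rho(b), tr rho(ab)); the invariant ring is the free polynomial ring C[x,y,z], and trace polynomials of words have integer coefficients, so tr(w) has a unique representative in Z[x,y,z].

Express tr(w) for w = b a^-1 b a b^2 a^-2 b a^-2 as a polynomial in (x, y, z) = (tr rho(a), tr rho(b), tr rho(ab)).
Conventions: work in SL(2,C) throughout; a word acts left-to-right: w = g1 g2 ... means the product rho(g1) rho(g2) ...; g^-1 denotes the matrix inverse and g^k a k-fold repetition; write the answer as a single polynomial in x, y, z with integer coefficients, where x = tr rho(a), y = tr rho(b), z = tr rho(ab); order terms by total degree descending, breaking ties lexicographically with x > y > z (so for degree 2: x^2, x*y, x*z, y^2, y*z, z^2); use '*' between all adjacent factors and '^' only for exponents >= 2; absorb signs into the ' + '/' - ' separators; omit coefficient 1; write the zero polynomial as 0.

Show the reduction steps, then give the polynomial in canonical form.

x^5*y^4*z - x^6*y^3 - 3*x^4*y^3*z^2 + 2*x^5*y^2*z - 2*x^3*y^4*z + 3*x^3*y^2*z^3 + 3*x^4*y^3 - x^4*y*z^2 + 4*x^2*y^3*z^2 - x^2*y*z^4 - 4*x^3*y^2*z + x*y^4*z - 2*x*y^2*z^3 - 3*x^2*y^3 - y^3*z^2 + x*y^2*z + x*z^3 + 3*x^2*y + y^3 + 2*y*z^2 - 2*x*z - 3*y

next, tr(a b^2) = tr(b) * tr(a b) - tr(a)  (reduce the b square) = y*z - x
tr(b^2 a b) = tr(b) * tr(a b^2) - tr(a b)  (reduce the b square) = y^2*z - x*y - z
tr(a b^4) = tr(b) * tr(b^2 a b) - tr(b^2 a)  (reduce the b square) = y^3*z - x*y^2 - 2*y*z + x
tr(b^3 a b^2) = tr(b) * tr(a b^4) - tr(a b^3)  (reduce the b square) = y^4*z - x*y^3 - 3*y^2*z + 2*x*y + z
and tr(a b a b) = tr(b a) * tr(b a) - tr(1)  (split on b) = z^2 - 2
next, tr(a b a) = tr(a) * tr(b a) - tr(b)  (reduce the a square) = x*z - y
tr(a b^2 a b) = tr(b) * tr(a b a b) - tr(a b a)  (reduce the b square) = y*z^2 - x*z - y
tr(b^2) = tr(b) * tr(b) - tr(1)  (reduce the b square) = y^2 - 2
tr(a b^2 a) = tr(a) * tr(b^2 a) - tr(b^2)  (reduce the a square) = x*y*z - x^2 - y^2 + 2
and tr(b a b^2 a b) = tr(b) * tr(a b^2 a b) - tr(a b^2 a)  (reduce the b square) = y^2*z^2 - 2*x*y*z + x^2 - 2
and tr(b^3 a b^2 a) = tr(b) * tr(b a b^2 a b) - tr(b a b^2 a)  (reduce the b square) = y^3*z^2 - 2*x*y^2*z + x^2*y - y*z^2 + x*z - y
tr(b^2 a b^2 a^-1 b) = tr(b^3 a b^2) * tr(a) - tr(b^3 a b^2 a)  (eliminate a^-1) = x*y^4*z - x^2*y^3 - y^3*z^2 - x*y^2*z + x^2*y + y*z^2 + y
tr(a b a b a b) = tr(a b a b) * tr(a b) - tr(b a)  (split on a) = z^3 - 3*z
and tr(a b a b a) = tr(a) * tr(b a b a) - tr(b a b)  (reduce the a square) = x*z^2 - y*z - x
tr(a b a b^2 a b) = tr(b) * tr(a b a b a b) - tr(a b a b a)  (reduce the b square) = y*z^3 - x*z^2 - 2*y*z + x
tr(a b a b^2 a) = tr(a) * tr(b a b^2 a) - tr(b a b^2)  (reduce the a square) = x*y*z^2 - x^2*z - y^2*z + z
tr(b a b^2 a b^2 a) = tr(b) * tr(a b a b^2 a b) - tr(a b a b^2 a)  (reduce the b square) = y^2*z^3 - 2*x*y*z^2 + x^2*z - y^2*z + x*y - z
next, tr(b^2 a b^2 a^-1 b a) = tr(b a b^2 a b^2) * tr(a) - tr(b a b^2 a b^2 a)  (eliminate a^-1) = x*y^3*z^2 - 2*x^2*y^2*z - y^2*z^3 + x^3*y + x*y*z^2 + y^2*z - 2*x*y + z
tr(a^-1 b^2 a b^2 a^-1 b) = tr(b^2 a b^2 a^-1 b) * tr(a) - tr(b^2 a b^2 a^-1 b a)  (eliminate a^-1) = x^2*y^4*z - x^3*y^3 - 2*x*y^3*z^2 + x^2*y^2*z + y^2*z^3 - y^2*z + 3*x*y - z
and tr(a^-1 b a^-2 b^2 a b^2) = tr(a^-1 b^2 a b^2 a^-1 b) * tr(a) - tr(a^-1 b^2 a b^2 a^-1 b a)  (eliminate a^-1) = x^3*y^4*z - x^4*y^3 - 2*x^2*y^3*z^2 + x^3*y^2*z - x*y^4*z + x*y^2*z^3 + x^2*y^3 + y^3*z^2 + 2*x^2*y - y*z^2 - x*z - y
and tr(b^2 a b^3 a^-1) = tr(b^2 a b^3) * tr(a) - tr(b^2 a b^3 a)  (eliminate a^-1) = x*y^4*z - x^2*y^3 - y^3*z^2 - x*y^2*z + x^2*y + y*z^2 + y
next, tr(b a^-2 b^2 a b^2) = tr(b^2 a b^3 a^-1) * tr(a) - tr(b^2 a b^3)  (eliminate a^-1) = x^2*y^4*z - x^3*y^3 - x*y^3*z^2 - x^2*y^2*z - y^4*z + x^3*y + x*y^3 + x*y*z^2 + 3*y^2*z - x*y - z
and tr(b a b^2 a^-2 b a^-2 b) = tr(a^-1 b a^-2 b^2 a b^2) * tr(a) - tr(a^-1 b a^-2 b^2 a b^2 a)  (eliminate a^-1) = x^4*y^4*z - x^5*y^3 - 2*x^3*y^3*z^2 + x^4*y^2*z - 2*x^2*y^4*z + x^2*y^2*z^3 + 2*x^3*y^3 + 2*x*y^3*z^2 + x^2*y^2*z + y^4*z + x^3*y - x*y^3 - 2*x*y*z^2 - x^2*z - 3*y^2*z + z
tr(b a b a b^2) = tr(b) * tr(b a b a b) - tr(b a b a)  (reduce the b square) = y^2*z^2 - x*y*z - y^2 - z^2 + 2
tr(b^2 a b a b^2) = tr(b) * tr(b a b a b^2) - tr(b a b a b)  (reduce the b square) = y^3*z^2 - x*y^2*z - y^3 - 2*y*z^2 + x*z + 3*y
tr(b a b a b^2 a^-1 b) = tr(b^2 a b a b^2) * tr(a) - tr(b^2 a b a b^2 a)  (eliminate a^-1) = x*y^3*z^2 - x^2*y^2*z - y^2*z^3 - x*y^3 + y^2*z + 2*x*y + z
tr(b a b a b a b^2) = tr(b) * tr(b a b a b a b) - tr(b a b a b a)  (reduce the b square) = y^2*z^3 - x*y*z^2 - 2*y^2*z - z^3 + x*y + 3*z
and tr(a b a b a b a b) = tr(b a b a) * tr(b a b a) - tr(1)  (split on b) = z^4 - 4*z^2 + 2
tr(a b a b a b a) = tr(a) * tr(b a b a b a) - tr(b a b a b)  (reduce the a square) = x*z^3 - y*z^2 - 2*x*z + y
next, tr(b a b a b a b^2 a) = tr(b) * tr(a b a b a b a b) - tr(a b a b a b a)  (reduce the b square) = y*z^4 - x*z^3 - 3*y*z^2 + 2*x*z + y
and tr(b a b a b^2 a^-1 b a) = tr(b a b a b a b^2) * tr(a) - tr(b a b a b a b^2 a)  (eliminate a^-1) = x*y^2*z^3 - x^2*y*z^2 - y*z^4 - 2*x*y^2*z + x^2*y + 3*y*z^2 + x*z - y
tr(a^-1 b a b a b^2 a^-1 b) = tr(b a b a b^2 a^-1 b) * tr(a) - tr(b a b a b^2 a^-1 b a)  (eliminate a^-1) = x^2*y^3*z^2 - x^3*y^2*z - 2*x*y^2*z^3 - x^2*y^3 + x^2*y*z^2 + y*z^4 + 3*x*y^2*z + x^2*y - 3*y*z^2 + y
and tr(b a^-2 b a b a b^2 a^-1) = tr(a^-1 b a b a b^2 a^-1 b) * tr(a) - tr(a^-1 b a b a b^2 a^-1 b a)  (eliminate a^-1) = x^3*y^3*z^2 - x^4*y^2*z - 2*x^2*y^2*z^3 - x^3*y^3 + x^3*y*z^2 - x*y^3*z^2 + x*y*z^4 + 4*x^2*y^2*z + y^2*z^3 + x^3*y + x*y^3 - 3*x*y*z^2 - y^2*z - x*y - z
tr(a^-1 b a b a b^3) = tr(b a b a b^3) * tr(a) - tr(b a b a b^3 a)  (eliminate a^-1) = x*y^3*z^2 - x^2*y^2*z - y^2*z^3 - x*y^3 - x*y*z^2 + x^2*z + 2*y^2*z + z^3 + 2*x*y - 3*z
tr(b a^-2 b a b a b^2) = tr(a^-1 b a b a b^3) * tr(a) - tr(a^-1 b a b a b^3 a)  (eliminate a^-1) = x^2*y^3*z^2 - x^3*y^2*z - x*y^2*z^3 - x^2*y^3 - x^2*y*z^2 - y^3*z^2 + x^3*z + 3*x*y^2*z + x*z^3 + 2*x^2*y + y^3 + 2*y*z^2 - 4*x*z - 3*y
next, tr(b a b^2 a^-2 b a^-2 b a) = tr(b a^-2 b a b a b^2 a^-1) * tr(a) - tr(b a^-2 b a b a b^2)  (eliminate a^-1) = x^4*y^3*z^2 - x^5*y^2*z - 2*x^3*y^2*z^3 - x^4*y^3 + x^4*y*z^2 - 2*x^2*y^3*z^2 + x^2*y*z^4 + 5*x^3*y^2*z + 2*x*y^2*z^3 + x^4*y + 2*x^2*y^3 - 2*x^2*y*z^2 + y^3*z^2 - x^3*z - 4*x*y^2*z - x*z^3 - 3*x^2*y - y^3 - 2*y*z^2 + 3*x*z + 3*y
tr(b a^-1 b a b^2 a^-2 b a^-2) = tr(b a b^2 a^-2 b a^-2 b) * tr(a) - tr(b a b^2 a^-2 b a^-2 b a)  (eliminate a^-1) = x^5*y^4*z - x^6*y^3 - 3*x^4*y^3*z^2 + 2*x^5*y^2*z - 2*x^3*y^4*z + 3*x^3*y^2*z^3 + 3*x^4*y^3 - x^4*y*z^2 + 4*x^2*y^3*z^2 - x^2*y*z^4 - 4*x^3*y^2*z + x*y^4*z - 2*x*y^2*z^3 - 3*x^2*y^3 - y^3*z^2 + x*y^2*z + x*z^3 + 3*x^2*y + y^3 + 2*y*z^2 - 2*x*z - 3*y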